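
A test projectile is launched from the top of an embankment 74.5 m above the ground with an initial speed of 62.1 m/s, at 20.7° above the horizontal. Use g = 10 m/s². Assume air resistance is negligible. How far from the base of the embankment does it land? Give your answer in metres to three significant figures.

vₓ = 62.10 cos 20.7° = 58.09 m/s; v_y0 = 62.10 sin 20.7° = 21.95 m/s.
With up positive and y = 0 at the ground: y(t) = 74.5 + (21.95) t − 5.000 t². Setting y = 0 and taking the positive root: t = [21.95 + √(21.95² + 2·10.0·74.5)] / 10.0 = (21.95 + 44.41) / 10.0 = 6.636 s.
Horizontal distance: R = vₓ t = 58.09 × 6.636 = 385.5 m.

385 m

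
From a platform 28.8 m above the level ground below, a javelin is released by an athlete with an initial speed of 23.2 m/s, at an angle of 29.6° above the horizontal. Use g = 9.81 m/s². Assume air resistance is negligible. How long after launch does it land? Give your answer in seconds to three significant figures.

3.86 s

Components: vₓ = 23.20 cos 29.6° = 20.17 m/s, v_y0 = 23.20 sin 29.6° = 11.46 m/s.
Vertical motion (up positive, ground at y = 0): 4.905 t² − (11.46) t − 28.8 = 0, so t = (11.46 + √(11.46² + 2·9.81·28.8)) / 9.81 = (11.46 + 26.39) / 9.81 = 3.858 s.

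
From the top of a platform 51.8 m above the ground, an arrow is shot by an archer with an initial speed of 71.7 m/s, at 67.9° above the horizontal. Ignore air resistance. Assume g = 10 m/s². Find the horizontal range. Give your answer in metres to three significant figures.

Resolve: vₓ = 71.70 cos 67.9° = 26.98 m/s and v_y0 = 71.70 sin 67.9° = 66.43 m/s.
With up positive and y = 0 at the ground: y(t) = 51.8 + (66.43) t − 5.000 t². Setting y = 0 and taking the positive root: t = [66.43 + √(66.43² + 2·10.0·51.8)] / 10.0 = (66.43 + 73.82) / 10.0 = 14.03 s.
Horizontal distance: R = vₓ t = 26.98 × 14.03 = 378.3 m.

378 m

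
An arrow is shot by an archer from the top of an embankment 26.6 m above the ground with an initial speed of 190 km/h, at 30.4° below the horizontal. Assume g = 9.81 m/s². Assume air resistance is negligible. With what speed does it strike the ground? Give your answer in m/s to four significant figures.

Convert: 190 km/h = 190/3.6 = 52.78 m/s.
Horizontal component vₓ = 52.78 cos 30.4° = 45.52 m/s; vertical v_y0 = −26.71 m/s (downward).
The projectile lands when y = 26.6 + (−26.71) t − ½·9.81·t² = 0. Positive root: t = (−26.71 + √(26.71² + 2·9.81·26.6)) / 9.81 = (−26.71 + 35.15) / 9.81 = 0.8601 s.
Vertical velocity at impact: v_y = v_y0 − g t = −26.71 − 9.81 × 0.8601 = −35.15 m/s.
Speed: |v| = √(vₓ² + v_y²) = √(45.52² + 35.15²) = 57.51 m/s.

57.51 m/s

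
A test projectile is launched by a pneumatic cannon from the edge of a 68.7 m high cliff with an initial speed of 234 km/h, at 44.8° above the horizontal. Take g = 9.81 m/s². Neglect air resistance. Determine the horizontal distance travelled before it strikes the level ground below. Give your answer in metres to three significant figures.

Convert: 234 km/h = 234/3.6 = 65.00 m/s.
Resolve: vₓ = 65.00 cos 44.8° = 46.12 m/s and v_y0 = 65.00 sin 44.8° = 45.80 m/s.
With up positive and y = 0 at the ground: y(t) = 68.7 + (45.80) t − 4.905 t². Setting y = 0 and taking the positive root: t = [45.80 + √(45.80² + 2·9.81·68.7)] / 9.81 = (45.80 + 58.70) / 9.81 = 10.65 s.
Horizontal distance: R = vₓ t = 46.12 × 10.65 = 491.3 m.

491 m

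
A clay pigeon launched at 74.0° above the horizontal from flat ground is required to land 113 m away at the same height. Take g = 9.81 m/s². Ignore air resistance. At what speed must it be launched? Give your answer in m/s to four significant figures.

On level ground R = v₀² sin 2θ / g ⇒ v₀ = √(gR / sin 2θ).
v₀ = √(9.81 × 113 / sin 148.0°) = √(1109 / 0.5299) = √2091.9 = 45.74 m/s.

45.74 m/s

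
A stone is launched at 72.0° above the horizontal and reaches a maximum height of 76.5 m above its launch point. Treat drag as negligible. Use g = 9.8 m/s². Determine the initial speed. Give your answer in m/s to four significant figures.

40.71 m/s

At the peak v_y = 0, so v_y0 = √(2gH) = √(2 × 9.80 × 76.5) = 38.72 m/s.
v_y0 = v₀ sin θ ⇒ v₀ = 38.72 / sin 72.0° = 40.71 m/s.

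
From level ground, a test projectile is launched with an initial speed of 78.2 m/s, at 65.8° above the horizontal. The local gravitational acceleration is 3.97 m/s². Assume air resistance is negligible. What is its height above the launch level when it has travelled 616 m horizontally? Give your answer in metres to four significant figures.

vₓ = 78.20 cos 65.8° = 32.06 m/s; v_y0 = 78.20 sin 65.8° = 71.33 m/s.
x = vₓ t ⇒ t = 616/32.06 = 19.22 s.
Height: y = v_y0 t − ½ g t² = 71.33 × 19.22 − 1.985 × 19.22² = 1371 − 733.0 = 637.7 m.

637.7 m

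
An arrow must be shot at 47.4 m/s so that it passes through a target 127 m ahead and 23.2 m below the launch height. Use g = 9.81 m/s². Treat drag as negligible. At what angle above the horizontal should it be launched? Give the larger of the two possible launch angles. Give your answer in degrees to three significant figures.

74.1°

Trajectory: y = x tanθ − g x² (1 + tan²θ)/(2v₀²). With x = 127, y = −23.2, v₀ = 47.4, g = 9.81:
35.21 tan²θ − 127 tanθ + (12.01) = 0.
tanθ = [127 ± √(127² − 4 × 35.21 × (12.01))] / (2 × 35.21) = (127 ± 120.2) / 70.42, giving tanθ = 0.09720 or 3.510.
θ = 5.552° or 74.10°; the larger is 74.10°.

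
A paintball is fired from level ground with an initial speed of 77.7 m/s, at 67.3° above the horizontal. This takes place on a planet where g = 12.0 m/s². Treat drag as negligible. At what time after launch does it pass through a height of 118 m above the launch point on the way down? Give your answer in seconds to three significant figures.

9.98 s

Components: vₓ = 77.70 cos 67.3° = 29.98 m/s, v_y0 = 77.70 sin 67.3° = 71.68 m/s.
Height y(t) = 71.68 t − 6.000 t² = 118 gives 6.000 t² − 71.68 t + 118 = 0.
Quadratic formula: t = (71.68 ± √2306.2) / 12.0 = (71.68 ± 48.02) / 12.0 → t = 1.972 s or 9.975 s.
The descending-branch root is 9.975 s.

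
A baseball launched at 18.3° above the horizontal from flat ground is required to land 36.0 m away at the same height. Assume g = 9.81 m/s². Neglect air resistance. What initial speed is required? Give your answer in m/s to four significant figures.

On level ground R = v₀² sin 2θ / g ⇒ v₀ = √(gR / sin 2θ).
v₀ = √(9.81 × 36.0 / sin 36.60°) = √(353.2 / 0.5962) = √592.33 = 24.34 m/s.

24.34 m/s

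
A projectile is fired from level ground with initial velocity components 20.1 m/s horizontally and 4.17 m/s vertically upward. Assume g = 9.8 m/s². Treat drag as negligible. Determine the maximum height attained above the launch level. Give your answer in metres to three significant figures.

0.887 m

Peak height H = v_y0² / (2g) = 17.389 / 19.60 = 0.8872 m.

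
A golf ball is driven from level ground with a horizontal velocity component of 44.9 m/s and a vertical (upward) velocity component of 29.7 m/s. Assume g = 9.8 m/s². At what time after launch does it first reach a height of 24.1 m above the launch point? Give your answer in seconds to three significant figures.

0.965 s

Height y(t) = 29.70 t − 4.900 t² = 24.1 gives 4.900 t² − 29.70 t + 24.1 = 0.
Quadratic formula: t = (29.70 ± √409.73) / 9.80 = (29.70 ± 20.24) / 9.80 → t = 0.9651 s or 5.096 s.
The first (ascending) time is 0.9651 s.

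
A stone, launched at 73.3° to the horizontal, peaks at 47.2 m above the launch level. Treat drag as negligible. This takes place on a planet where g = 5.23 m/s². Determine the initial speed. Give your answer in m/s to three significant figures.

23.2 m/s

At the peak v_y = 0, so v_y0 = √(2gH) = √(2 × 5.23 × 47.2) = 22.22 m/s.
v_y0 = v₀ sin θ ⇒ v₀ = 22.22 / sin 73.3° = 23.20 m/s.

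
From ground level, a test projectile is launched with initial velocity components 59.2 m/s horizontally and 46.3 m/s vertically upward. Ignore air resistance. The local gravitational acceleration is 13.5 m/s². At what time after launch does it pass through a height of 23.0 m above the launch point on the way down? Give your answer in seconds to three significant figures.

Height y(t) = 46.30 t − 6.750 t² = 23.0 gives 6.750 t² − 46.30 t + 23.0 = 0.
t = [46.30 ± √(46.30² − 2·13.5·23.0)] / 13.5 = (46.30 ± 39.02) / 13.5, so t = 0.5391 s or t = 6.320 s.
The descending-branch root is 6.320 s.

6.32 s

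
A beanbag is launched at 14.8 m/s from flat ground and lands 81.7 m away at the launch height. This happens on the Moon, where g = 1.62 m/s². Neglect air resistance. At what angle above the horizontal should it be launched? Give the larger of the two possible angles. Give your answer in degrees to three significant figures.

71.4°

R = v₀² sin 2θ / g gives sin 2θ = gR/v₀² = 1.62·81.7/14.8² = 0.6042.
2θ = 37.17° or 180° − 37.17° = 142.8°, so θ = 18.59° or 71.41°.
The larger angle is 71.41°.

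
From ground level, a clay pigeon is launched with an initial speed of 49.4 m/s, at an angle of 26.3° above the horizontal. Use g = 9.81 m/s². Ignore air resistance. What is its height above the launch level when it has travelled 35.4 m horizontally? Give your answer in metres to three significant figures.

Resolve: vₓ = 49.40 cos 26.3° = 44.29 m/s and v_y0 = 49.40 sin 26.3° = 21.89 m/s.
x = vₓ t ⇒ t = 35.4/44.29 = 0.7993 s.
Height: y = v_y0 t − ½ g t² = 21.89 × 0.7993 − 4.905 × 0.7993² = 17.50 − 3.134 = 14.36 m.

14.4 m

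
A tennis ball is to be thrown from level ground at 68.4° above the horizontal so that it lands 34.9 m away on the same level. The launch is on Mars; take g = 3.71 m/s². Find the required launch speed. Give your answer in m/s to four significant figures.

Level-ground range: R = v₀² sin(2θ)/g, so v₀ = √(gR / sin 2θ).
v₀ = √(3.71 × 34.9 / sin 136.8°) = √(129.5 / 0.6845) = √189.15 = 13.75 m/s.

13.75 m/s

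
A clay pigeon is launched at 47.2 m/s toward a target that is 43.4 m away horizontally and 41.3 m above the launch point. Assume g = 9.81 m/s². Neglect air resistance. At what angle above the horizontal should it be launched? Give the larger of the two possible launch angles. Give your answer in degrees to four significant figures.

Trajectory: y = x tanθ − g x² (1 + tan²θ)/(2v₀²). With x = 43.4, y = 41.3, v₀ = 47.2, g = 9.81:
4.147 tan²θ − 43.4 tanθ + (45.45) = 0.
tanθ = [43.4 ± √(43.4² − 4 × 4.147 × (45.45))] / (2 × 4.147) = (43.4 ± 33.61) / 8.294, giving tanθ = 1.180 or 9.285.
θ = 49.73° or 83.85°; the larger is 83.85°.

83.85°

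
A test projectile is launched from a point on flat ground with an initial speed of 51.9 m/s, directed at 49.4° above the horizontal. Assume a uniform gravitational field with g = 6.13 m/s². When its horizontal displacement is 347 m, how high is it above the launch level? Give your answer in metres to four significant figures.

Resolve: vₓ = 51.90 cos 49.4° = 33.78 m/s and v_y0 = 51.90 sin 49.4° = 39.41 m/s.
Time to reach x = 347 m: t = x/vₓ = 347/33.78 = 10.27 s.
Height: y = v_y0 t − ½ g t² = 39.41 × 10.27 − 3.065 × 10.27² = 404.9 − 323.5 = 81.34 m.

81.34 m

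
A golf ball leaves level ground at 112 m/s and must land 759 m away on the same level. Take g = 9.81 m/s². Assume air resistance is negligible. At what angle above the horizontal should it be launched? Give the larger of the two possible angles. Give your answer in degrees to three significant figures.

From R = (v₀²/g) sin 2θ: sin 2θ = 9.81 × 759 / 12544 = 0.5936.
2θ = 36.41° or 180° − 36.41° = 143.6°, so θ = 18.21° or 71.79°.
The larger angle is 71.79°.

71.8°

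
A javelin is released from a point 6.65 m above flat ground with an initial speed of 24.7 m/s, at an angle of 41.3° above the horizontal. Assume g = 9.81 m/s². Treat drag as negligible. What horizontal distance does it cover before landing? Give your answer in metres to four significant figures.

68.49 m

vₓ = 24.70 cos 41.3° = 18.56 m/s; v_y0 = 24.70 sin 41.3° = 16.30 m/s.
With up positive and y = 0 at the ground: y(t) = 6.65 + (16.30) t − 4.905 t². Setting y = 0 and taking the positive root: t = [16.30 + √(16.30² + 2·9.81·6.65)] / 9.81 = (16.30 + 19.91) / 9.81 = 3.691 s.
Horizontal distance: R = vₓ t = 18.56 × 3.691 = 68.49 m.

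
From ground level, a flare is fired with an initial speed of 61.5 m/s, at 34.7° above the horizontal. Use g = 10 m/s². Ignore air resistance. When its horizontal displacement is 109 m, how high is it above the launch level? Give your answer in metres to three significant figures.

vₓ = 61.50 cos 34.7° = 50.56 m/s; v_y0 = 61.50 sin 34.7° = 35.01 m/s.
Time to reach x = 109 m: t = x/vₓ = 109/50.56 = 2.156 s.
Height: y = v_y0 t − ½ g t² = 35.01 × 2.156 − 5.000 × 2.156² = 75.48 − 23.24 = 52.24 m.

52.2 m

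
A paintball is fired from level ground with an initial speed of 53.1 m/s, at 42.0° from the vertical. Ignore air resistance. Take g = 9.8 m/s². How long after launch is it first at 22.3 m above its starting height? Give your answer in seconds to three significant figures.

0.612 s

vₓ = 53.10 sin 42.0° = 35.53 m/s; v_y0 = 53.10 cos 42.0° = 39.46 m/s.
Require v_y0 t − ½ g t² = 22.3, i.e. 4.900 t² − 39.46 t + 22.3 = 0.
t = [39.46 ± √(39.46² − 2·9.80·22.3)] / 9.80 = (39.46 ± 33.47) / 9.80, so t = 0.6116 s or t = 7.442 s.
The first (ascending) time is 0.6116 s.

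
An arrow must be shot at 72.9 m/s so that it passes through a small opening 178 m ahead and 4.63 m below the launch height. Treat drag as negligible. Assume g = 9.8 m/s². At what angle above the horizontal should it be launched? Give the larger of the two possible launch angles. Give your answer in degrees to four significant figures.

Trajectory: y = x tanθ − g x² (1 + tan²θ)/(2v₀²). With x = 178, y = −4.63, v₀ = 72.9, g = 9.80:
29.21 tan²θ − 178 tanθ + (24.58) = 0.
tanθ = [178 ± √(178² − 4 × 29.21 × (24.58))] / (2 × 29.21) = (178 ± 169.7) / 58.43, giving tanθ = 0.1414 or 5.952.
θ = 8.048° or 80.46°; the larger is 80.46°.

80.46°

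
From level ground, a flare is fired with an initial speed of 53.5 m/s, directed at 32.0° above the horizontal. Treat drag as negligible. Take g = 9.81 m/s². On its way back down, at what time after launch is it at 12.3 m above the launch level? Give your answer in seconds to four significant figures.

5.307 s

Horizontal component vₓ = 53.50 cos 32.0° = 45.37 m/s; vertical v_y0 = 53.50 sin 32.0° = 28.35 m/s.
Height y(t) = 28.35 t − 4.905 t² = 12.3 gives 4.905 t² − 28.35 t + 12.3 = 0.
Quadratic formula: t = (28.35 ± √562.44) / 9.81 = (28.35 ± 23.72) / 9.81 → t = 0.4725 s or 5.307 s.
The descending-branch root is 5.307 s.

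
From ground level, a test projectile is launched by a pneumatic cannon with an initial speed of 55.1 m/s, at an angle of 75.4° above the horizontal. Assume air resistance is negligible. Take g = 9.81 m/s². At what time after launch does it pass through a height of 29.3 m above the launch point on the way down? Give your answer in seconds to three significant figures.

10.3 s

vₓ = 55.10 cos 75.4° = 13.89 m/s; v_y0 = 55.10 sin 75.4° = 53.32 m/s.
Require v_y0 t − ½ g t² = 29.3, i.e. 4.905 t² − 53.32 t + 29.3 = 0.
Quadratic formula: t = (53.32 ± √2268.2) / 9.81 = (53.32 ± 47.63) / 9.81 → t = 0.5805 s or 10.29 s.
The descending-branch root is 10.29 s.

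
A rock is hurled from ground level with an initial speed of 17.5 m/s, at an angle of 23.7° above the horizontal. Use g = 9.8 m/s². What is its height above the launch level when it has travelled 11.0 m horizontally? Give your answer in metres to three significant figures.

2.52 m

vₓ = 17.50 cos 23.7° = 16.02 m/s; v_y0 = 17.50 sin 23.7° = 7.034 m/s.
x = vₓ t ⇒ t = 11.0/16.02 = 0.6865 s.
Height: y = v_y0 t − ½ g t² = 7.034 × 0.6865 − 4.900 × 0.6865² = 4.829 − 2.309 = 2.520 m.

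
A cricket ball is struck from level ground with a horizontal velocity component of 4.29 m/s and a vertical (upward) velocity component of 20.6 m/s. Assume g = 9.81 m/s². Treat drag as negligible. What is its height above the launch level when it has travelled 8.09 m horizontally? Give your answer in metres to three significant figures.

21.4 m

x = vₓ t ⇒ t = 8.09/4.290 = 1.886 s.
Height: y = v_y0 t − ½ g t² = 20.60 × 1.886 − 4.905 × 1.886² = 38.85 − 17.44 = 21.40 m.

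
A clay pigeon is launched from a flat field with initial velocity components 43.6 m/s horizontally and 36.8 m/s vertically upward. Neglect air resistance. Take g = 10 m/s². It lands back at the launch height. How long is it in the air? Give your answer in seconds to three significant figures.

7.36 s

It returns to y = 0 when t = 2 v_y0 / g = 2(36.80)/10.0 = 7.360 s.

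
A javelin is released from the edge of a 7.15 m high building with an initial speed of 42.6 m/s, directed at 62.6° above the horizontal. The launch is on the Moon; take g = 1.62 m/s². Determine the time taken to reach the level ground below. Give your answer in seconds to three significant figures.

46.9 s

Components: vₓ = 42.60 cos 62.6° = 19.60 m/s, v_y0 = 42.60 sin 62.6° = 37.82 m/s.
The projectile lands when y = 7.15 + (37.82) t − ½·1.62·t² = 0. Positive root: t = (37.82 + √(37.82² + 2·1.62·7.15)) / 1.62 = (37.82 + 38.13) / 1.62 = 46.88 s.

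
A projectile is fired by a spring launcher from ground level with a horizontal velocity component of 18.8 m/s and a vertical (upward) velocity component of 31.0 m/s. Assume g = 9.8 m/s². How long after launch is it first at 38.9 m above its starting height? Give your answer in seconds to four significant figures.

Height y(t) = 31.00 t − 4.900 t² = 38.9 gives 4.900 t² − 31.00 t + 38.9 = 0.
t = [31.00 ± √(31.00² − 2·9.80·38.9)] / 9.80 = (31.00 ± 14.09) / 9.80, so t = 1.725 s or t = 4.601 s.
The first (ascending) time is 1.725 s.

1.725 s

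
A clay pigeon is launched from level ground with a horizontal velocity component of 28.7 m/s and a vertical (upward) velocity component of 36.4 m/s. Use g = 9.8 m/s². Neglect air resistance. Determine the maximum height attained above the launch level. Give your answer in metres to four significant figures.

Peak height H = v_y0² / (2g) = 1325.0 / 19.60 = 67.60 m.

67.60 m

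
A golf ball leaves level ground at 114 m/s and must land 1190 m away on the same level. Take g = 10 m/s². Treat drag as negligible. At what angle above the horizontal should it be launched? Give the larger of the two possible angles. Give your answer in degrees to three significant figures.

Level-ground range R = v₀² sin(2θ)/g ⇒ sin(2θ) = gR/v₀² = 10.0 × 1190 / 114² = 0.9157.
2θ = 66.30° or 180° − 66.30° = 113.7°, so θ = 33.15° or 56.85°.
The larger angle is 56.85°.

56.8°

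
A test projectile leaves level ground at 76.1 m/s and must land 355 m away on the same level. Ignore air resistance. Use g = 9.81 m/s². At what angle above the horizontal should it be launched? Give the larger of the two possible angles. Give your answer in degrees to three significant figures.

71.5°

Level-ground range R = v₀² sin(2θ)/g ⇒ sin(2θ) = gR/v₀² = 9.81 × 355 / 76.1² = 0.6014.
2θ = 36.97° or 180° − 36.97° = 143.0°, so θ = 18.48° or 71.52°.
The larger angle is 71.52°.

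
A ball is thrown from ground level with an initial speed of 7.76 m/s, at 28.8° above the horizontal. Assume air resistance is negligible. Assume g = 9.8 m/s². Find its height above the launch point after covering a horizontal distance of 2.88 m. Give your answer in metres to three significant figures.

0.704 m

Horizontal component vₓ = 7.760 cos 28.8° = 6.800 m/s; vertical v_y0 = 7.760 sin 28.8° = 3.738 m/s.
At x = 2.88 m, t = x/vₓ = 2.88/6.800 = 0.4235 s.
Height: y = v_y0 t − ½ g t² = 3.738 × 0.4235 − 4.900 × 0.4235² = 1.583 − 0.8789 = 0.7044 m.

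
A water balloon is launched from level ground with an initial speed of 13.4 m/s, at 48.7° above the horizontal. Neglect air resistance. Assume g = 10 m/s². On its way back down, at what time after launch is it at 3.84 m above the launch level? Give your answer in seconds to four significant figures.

vₓ = 13.40 cos 48.7° = 8.844 m/s; v_y0 = 13.40 sin 48.7° = 10.07 m/s.
Require v_y0 t − ½ g t² = 3.84, i.e. 5.000 t² − 10.07 t + 3.84 = 0.
Quadratic formula: t = (10.07 ± √24.543) / 10.0 = (10.07 ± 4.954) / 10.0 → t = 0.5113 s or 1.502 s.
The descending-branch root is 1.502 s.

1.502 s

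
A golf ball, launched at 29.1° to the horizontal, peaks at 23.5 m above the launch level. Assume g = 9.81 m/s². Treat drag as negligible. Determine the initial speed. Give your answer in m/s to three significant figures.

44.2 m/s

At the peak v_y = 0, so v_y0 = √(2gH) = √(2 × 9.81 × 23.5) = 21.47 m/s.
v_y0 = v₀ sin θ ⇒ v₀ = 21.47 / sin 29.1° = 44.15 m/s.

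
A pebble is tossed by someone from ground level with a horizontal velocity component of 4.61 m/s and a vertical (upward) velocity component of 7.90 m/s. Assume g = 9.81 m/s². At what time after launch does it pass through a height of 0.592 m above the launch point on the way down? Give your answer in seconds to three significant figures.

Require v_y0 t − ½ g t² = 0.592, i.e. 4.905 t² − 7.900 t + 0.592 = 0.
Quadratic formula: t = (7.900 ± √50.795) / 9.81 = (7.900 ± 7.127) / 9.81 → t = 0.07879 s or 1.532 s.
The descending-branch root is 1.532 s.

1.53 s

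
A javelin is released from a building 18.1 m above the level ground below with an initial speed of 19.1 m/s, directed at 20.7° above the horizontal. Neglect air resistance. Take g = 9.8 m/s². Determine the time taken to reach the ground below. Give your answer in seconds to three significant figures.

2.73 s

vₓ = 19.10 cos 20.7° = 17.87 m/s; v_y0 = 19.10 sin 20.7° = 6.751 m/s.
The projectile lands when y = 18.1 + (6.751) t − ½·9.80·t² = 0. Positive root: t = (6.751 + √(6.751² + 2·9.80·18.1)) / 9.80 = (6.751 + 20.01) / 9.80 = 2.731 s.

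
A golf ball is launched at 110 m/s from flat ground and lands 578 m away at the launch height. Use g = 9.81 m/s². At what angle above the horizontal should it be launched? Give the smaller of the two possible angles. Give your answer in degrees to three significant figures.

14.0°

R = v₀² sin 2θ / g gives sin 2θ = gR/v₀² = 9.81·578/110² = 0.4686.
2θ = 27.94° or 180° − 27.94° = 152.1°, so θ = 13.97° or 76.03°.
The smaller angle is 13.97°.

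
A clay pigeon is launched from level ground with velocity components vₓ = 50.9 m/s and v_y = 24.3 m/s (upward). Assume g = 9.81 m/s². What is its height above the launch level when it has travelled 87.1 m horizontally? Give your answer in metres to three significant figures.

27.2 m

x = vₓ t ⇒ t = 87.1/50.90 = 1.711 s.
Height: y = v_y0 t − ½ g t² = 24.30 × 1.711 − 4.905 × 1.711² = 41.58 − 14.36 = 27.22 m.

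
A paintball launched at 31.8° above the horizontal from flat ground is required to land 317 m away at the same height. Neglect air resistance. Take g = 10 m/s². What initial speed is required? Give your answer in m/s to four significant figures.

59.49 m/s

Level-ground range: R = v₀² sin(2θ)/g, so v₀ = √(gR / sin 2θ).
v₀ = √(10.0 × 317 / sin 63.60°) = √(3170 / 0.8957) = √3539.1 = 59.49 m/s.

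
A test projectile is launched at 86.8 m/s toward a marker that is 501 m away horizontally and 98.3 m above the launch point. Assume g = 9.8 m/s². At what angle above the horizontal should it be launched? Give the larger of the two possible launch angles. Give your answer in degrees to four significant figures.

67.40°

Trajectory: y = x tanθ − g x² (1 + tan²θ)/(2v₀²). With x = 501, y = 98.3, v₀ = 86.8, g = 9.80:
163.2 tan²θ − 501 tanθ + (261.5) = 0.
tanθ = [501 ± √(501² − 4 × 163.2 × (261.5))] / (2 × 163.2) = (501 ± 283.2) / 326.5, giving tanθ = 0.6670 or 2.402.
θ = 33.70° or 67.40°; the larger is 67.40°.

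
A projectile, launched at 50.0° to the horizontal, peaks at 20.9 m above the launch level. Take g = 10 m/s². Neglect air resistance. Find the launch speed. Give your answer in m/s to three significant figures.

26.7 m/s

At the peak v_y = 0, so v_y0 = √(2gH) = √(2 × 10.0 × 20.9) = 20.45 m/s.
v_y0 = v₀ sin θ ⇒ v₀ = 20.45 / sin 50.0° = 26.69 m/s.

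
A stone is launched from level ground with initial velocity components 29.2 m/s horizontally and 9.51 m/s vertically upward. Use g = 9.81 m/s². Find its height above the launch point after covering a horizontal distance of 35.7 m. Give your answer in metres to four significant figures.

Time to reach x = 35.7 m: t = x/vₓ = 35.7/29.20 = 1.223 s.
Height: y = v_y0 t − ½ g t² = 9.510 × 1.223 − 4.905 × 1.223² = 11.63 − 7.332 = 4.295 m.

4.295 m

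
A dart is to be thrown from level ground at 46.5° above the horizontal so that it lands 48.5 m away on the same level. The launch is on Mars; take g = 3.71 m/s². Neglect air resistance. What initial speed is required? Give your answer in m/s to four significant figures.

From R = (v₀² / g) sin 2θ: v₀ = √(gR / sin 2θ).
v₀ = √(3.71 × 48.5 / sin 93.00°) = √(179.9 / 0.9986) = √180.18 = 13.42 m/s.

13.42 m/s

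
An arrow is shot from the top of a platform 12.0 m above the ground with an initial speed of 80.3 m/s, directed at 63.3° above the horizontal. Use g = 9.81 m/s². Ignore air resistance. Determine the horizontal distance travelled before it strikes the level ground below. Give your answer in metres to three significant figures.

534 m

vₓ = 80.30 cos 63.3° = 36.08 m/s; v_y0 = 80.30 sin 63.3° = 71.74 m/s.
Vertical motion (up positive, ground at y = 0): 4.905 t² − (71.74) t − 12.0 = 0, so t = (71.74 + √(71.74² + 2·9.81·12.0)) / 9.81 = (71.74 + 73.36) / 9.81 = 14.79 s.
Horizontal distance: R = vₓ t = 36.08 × 14.79 = 533.7 m.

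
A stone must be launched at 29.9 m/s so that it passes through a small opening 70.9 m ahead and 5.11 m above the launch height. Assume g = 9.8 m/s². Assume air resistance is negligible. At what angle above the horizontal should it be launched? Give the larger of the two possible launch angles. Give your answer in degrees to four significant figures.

Trajectory: y = x tanθ − g x² (1 + tan²θ)/(2v₀²). With x = 70.9, y = 5.11, v₀ = 29.9, g = 9.80:
27.55 tan²θ − 70.9 tanθ + (32.66) = 0.
tanθ = [70.9 ± √(70.9² − 4 × 27.55 × (32.66))] / (2 × 27.55) = (70.9 ± 37.78) / 55.10, giving tanθ = 0.6011 or 1.972.
θ = 31.01° or 63.11°; the larger is 63.11°.

63.11°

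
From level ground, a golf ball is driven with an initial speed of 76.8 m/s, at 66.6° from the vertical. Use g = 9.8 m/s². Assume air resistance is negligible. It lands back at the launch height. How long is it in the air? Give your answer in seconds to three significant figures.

Resolve: vₓ = 76.80 sin 66.6° = 70.48 m/s and v_y0 = 76.80 cos 66.6° = 30.50 m/s.
It returns to y = 0 when t = 2 v_y0 / g = 2(30.50)/9.80 = 6.225 s.

6.22 s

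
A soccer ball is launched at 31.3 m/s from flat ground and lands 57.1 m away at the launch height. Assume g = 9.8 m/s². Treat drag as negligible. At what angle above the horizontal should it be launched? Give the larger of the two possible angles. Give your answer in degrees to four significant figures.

Level-ground range R = v₀² sin(2θ)/g ⇒ sin(2θ) = gR/v₀² = 9.80 × 57.1 / 31.3² = 0.5712.
2θ = 34.83° or 180° − 34.83° = 145.2°, so θ = 17.42° or 72.58°.
The larger angle is 72.58°.

72.58°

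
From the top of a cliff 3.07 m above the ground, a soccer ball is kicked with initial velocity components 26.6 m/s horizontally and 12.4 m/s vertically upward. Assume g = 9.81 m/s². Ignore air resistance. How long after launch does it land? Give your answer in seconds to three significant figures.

The projectile lands when y = 3.07 + (12.40) t − ½·9.81·t² = 0. Positive root: t = (12.40 + √(12.40² + 2·9.81·3.07)) / 9.81 = (12.40 + 14.63) / 9.81 = 2.755 s.

2.76 s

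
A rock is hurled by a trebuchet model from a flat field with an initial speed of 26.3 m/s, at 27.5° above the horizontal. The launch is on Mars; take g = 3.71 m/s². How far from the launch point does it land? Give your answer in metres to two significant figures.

vₓ = 26.30 cos 27.5° = 23.33 m/s; v_y0 = 26.30 sin 27.5° = 12.14 m/s.
Flight time T = 2 v_y0 / g = 6.547 s.
Horizontal distance R = vₓ T = 23.33 × 6.547 = 152.7 m.

150 m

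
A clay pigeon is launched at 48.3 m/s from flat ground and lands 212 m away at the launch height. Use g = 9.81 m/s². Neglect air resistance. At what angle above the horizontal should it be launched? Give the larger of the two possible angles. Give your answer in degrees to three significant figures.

R = v₀² sin 2θ / g gives sin 2θ = gR/v₀² = 9.81·212/48.3² = 0.8915.
2θ = 63.06° or 180° − 63.06° = 116.9°, so θ = 31.53° or 58.47°.
The larger angle is 58.47°.

58.5°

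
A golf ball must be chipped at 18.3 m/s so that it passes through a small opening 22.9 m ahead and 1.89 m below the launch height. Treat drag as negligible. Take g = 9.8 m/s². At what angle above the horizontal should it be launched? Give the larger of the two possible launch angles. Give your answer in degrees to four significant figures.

69.72°

Trajectory: y = x tanθ − g x² (1 + tan²θ)/(2v₀²). With x = 22.9, y = −1.89, v₀ = 18.3, g = 9.80:
7.673 tan²θ − 22.9 tanθ + (5.783) = 0.
tanθ = [22.9 ± √(22.9² − 4 × 7.673 × (5.783))] / (2 × 7.673) = (22.9 ± 18.63) / 15.35, giving tanθ = 0.2785 or 2.706.
θ = 15.56° or 69.72°; the larger is 69.72°.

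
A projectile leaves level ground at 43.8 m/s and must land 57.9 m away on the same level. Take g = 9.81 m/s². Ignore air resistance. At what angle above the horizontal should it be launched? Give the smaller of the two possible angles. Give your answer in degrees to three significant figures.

8.61°

From R = (v₀²/g) sin 2θ: sin 2θ = 9.81 × 57.9 / 1918.4 = 0.2961.
2θ = 17.22° or 180° − 17.22° = 162.8°, so θ = 8.611° or 81.39°.
The smaller angle is 8.611°.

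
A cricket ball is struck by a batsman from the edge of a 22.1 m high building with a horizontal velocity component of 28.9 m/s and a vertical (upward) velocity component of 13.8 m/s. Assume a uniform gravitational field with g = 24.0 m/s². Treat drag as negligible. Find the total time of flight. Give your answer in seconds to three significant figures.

With up positive and y = 0 at the ground: y(t) = 22.1 + (13.80) t − 12.00 t². Setting y = 0 and taking the positive root: t = [13.80 + √(13.80² + 2·24.0·22.1)] / 24.0 = (13.80 + 35.37) / 24.0 = 2.049 s.

2.05 s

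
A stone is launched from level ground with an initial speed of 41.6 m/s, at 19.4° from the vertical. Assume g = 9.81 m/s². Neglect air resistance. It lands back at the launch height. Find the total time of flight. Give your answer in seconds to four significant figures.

8.000 s

Components: vₓ = 41.60 sin 19.4° = 13.82 m/s, v_y0 = 41.60 cos 19.4° = 39.24 m/s.
Landing at launch height ⇒ T = 2 v_y0 / g = 2 × 39.24 / 9.81 = 8.000 s.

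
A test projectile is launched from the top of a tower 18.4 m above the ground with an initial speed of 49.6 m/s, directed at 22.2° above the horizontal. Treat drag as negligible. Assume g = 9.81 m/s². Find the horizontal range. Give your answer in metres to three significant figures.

Components: vₓ = 49.60 cos 22.2° = 45.92 m/s, v_y0 = 49.60 sin 22.2° = 18.74 m/s.
With up positive and y = 0 at the ground: y(t) = 18.4 + (18.74) t − 4.905 t². Setting y = 0 and taking the positive root: t = [18.74 + √(18.74² + 2·9.81·18.4)] / 9.81 = (18.74 + 26.69) / 9.81 = 4.631 s.
Horizontal distance: R = vₓ t = 45.92 × 4.631 = 212.7 m.

213 m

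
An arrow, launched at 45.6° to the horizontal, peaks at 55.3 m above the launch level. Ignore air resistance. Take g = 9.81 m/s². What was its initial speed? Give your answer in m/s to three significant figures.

46.1 m/s

At the peak v_y = 0, so v_y0 = √(2gH) = √(2 × 9.81 × 55.3) = 32.94 m/s.
v_y0 = v₀ sin θ ⇒ v₀ = 32.94 / sin 45.6° = 46.10 m/s.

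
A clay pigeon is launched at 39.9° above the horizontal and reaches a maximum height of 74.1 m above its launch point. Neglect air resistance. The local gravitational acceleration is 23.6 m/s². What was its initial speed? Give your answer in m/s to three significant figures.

92.2 m/s

At the peak v_y = 0, so v_y0 = √(2gH) = √(2 × 23.6 × 74.1) = 59.14 m/s.
v_y0 = v₀ sin θ ⇒ v₀ = 59.14 / sin 39.9° = 92.20 m/s.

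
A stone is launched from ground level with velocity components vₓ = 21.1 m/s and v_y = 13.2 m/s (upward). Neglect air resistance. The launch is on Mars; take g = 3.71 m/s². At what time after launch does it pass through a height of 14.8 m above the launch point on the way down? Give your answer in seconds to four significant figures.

Height y(t) = 13.20 t − 1.855 t² = 14.8 gives 1.855 t² − 13.20 t + 14.8 = 0.
Quadratic formula: t = (13.20 ± √64.424) / 3.71 = (13.20 ± 8.026) / 3.71 → t = 1.394 s or 5.721 s.
The descending-branch root is 5.721 s.

5.721 s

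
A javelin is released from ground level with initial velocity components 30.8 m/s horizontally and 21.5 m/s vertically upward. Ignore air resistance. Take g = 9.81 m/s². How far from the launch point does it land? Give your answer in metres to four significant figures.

Time aloft: T = 2 v_y0 / g = 2 × 21.50 / 9.81 = 4.383 s.
Horizontal distance R = vₓ T = 30.80 × 4.383 = 135.0 m.

135.0 m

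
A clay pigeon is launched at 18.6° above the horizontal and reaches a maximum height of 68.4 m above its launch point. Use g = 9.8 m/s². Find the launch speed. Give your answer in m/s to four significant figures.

114.8 m/s

At the peak v_y = 0, so v_y0 = √(2gH) = √(2 × 9.80 × 68.4) = 36.61 m/s.
v_y0 = v₀ sin θ ⇒ v₀ = 36.61 / sin 18.6° = 114.8 m/s.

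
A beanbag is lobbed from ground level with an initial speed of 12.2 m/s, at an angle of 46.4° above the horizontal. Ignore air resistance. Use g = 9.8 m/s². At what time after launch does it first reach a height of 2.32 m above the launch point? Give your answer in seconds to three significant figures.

vₓ = 12.20 cos 46.4° = 8.413 m/s; v_y0 = 12.20 sin 46.4° = 8.835 m/s.
Height y(t) = 8.835 t − 4.900 t² = 2.32 gives 4.900 t² − 8.835 t + 2.32 = 0.
t = [8.835 ± √(8.835² − 2·9.80·2.32)] / 9.80 = (8.835 ± 5.708) / 9.80, so t = 0.3191 s or t = 1.484 s.
The first (ascending) time is 0.3191 s.

0.319 s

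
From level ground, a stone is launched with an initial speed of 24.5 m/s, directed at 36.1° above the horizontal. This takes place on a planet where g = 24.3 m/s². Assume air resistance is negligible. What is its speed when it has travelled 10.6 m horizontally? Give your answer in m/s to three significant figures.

19.8 m/s

Resolve: vₓ = 24.50 cos 36.1° = 19.80 m/s and v_y0 = 24.50 sin 36.1° = 14.44 m/s.
Time to reach x = 10.6 m: t = x/vₓ = 10.6/19.80 = 0.5355 s.
Vertical velocity there: v_y = v_y0 − g t = 14.44 − 24.3 × 0.5355 = 1.423 m/s.
Speed: √(vₓ² + v_y²) = √(19.80² + 1.423²) = 19.85 m/s.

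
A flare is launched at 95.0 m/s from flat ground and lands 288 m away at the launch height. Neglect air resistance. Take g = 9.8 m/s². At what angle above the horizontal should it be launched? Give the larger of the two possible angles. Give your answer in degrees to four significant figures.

80.89°

Level-ground range R = v₀² sin(2θ)/g ⇒ sin(2θ) = gR/v₀² = 9.80 × 288 / 95.0² = 0.3127.
2θ = 18.22° or 180° − 18.22° = 161.8°, so θ = 9.112° or 80.89°.
The larger angle is 80.89°.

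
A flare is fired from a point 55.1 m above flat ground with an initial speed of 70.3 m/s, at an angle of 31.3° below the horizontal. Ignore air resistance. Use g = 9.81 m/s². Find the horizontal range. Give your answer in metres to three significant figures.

77.3 m

Horizontal component vₓ = 70.30 cos 31.3° = 60.07 m/s; vertical v_y0 = −36.52 m/s (downward).
With up positive and y = 0 at the ground: y(t) = 55.1 + (−36.52) t − 4.905 t². Setting y = 0 and taking the positive root: t = [−36.52 + √(36.52² + 2·9.81·55.1)] / 9.81 = (−36.52 + 49.14) / 9.81 = 1.286 s.
Horizontal distance: R = vₓ t = 60.07 × 1.286 = 77.27 m.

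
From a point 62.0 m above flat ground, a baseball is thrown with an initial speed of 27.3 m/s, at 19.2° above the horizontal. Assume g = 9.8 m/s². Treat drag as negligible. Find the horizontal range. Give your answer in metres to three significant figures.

118 m

vₓ = 27.30 cos 19.2° = 25.78 m/s; v_y0 = 27.30 sin 19.2° = 8.978 m/s.
The projectile lands when y = 62.0 + (8.978) t − ½·9.80·t² = 0. Positive root: t = (8.978 + √(8.978² + 2·9.80·62.0)) / 9.80 = (8.978 + 36.00) / 9.80 = 4.589 s.
Horizontal distance: R = vₓ t = 25.78 × 4.589 = 118.3 m.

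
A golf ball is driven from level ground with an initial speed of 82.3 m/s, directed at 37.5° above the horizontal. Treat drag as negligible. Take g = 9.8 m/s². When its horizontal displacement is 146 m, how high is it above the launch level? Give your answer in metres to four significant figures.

Resolve: vₓ = 82.30 cos 37.5° = 65.29 m/s and v_y0 = 82.30 sin 37.5° = 50.10 m/s.
x = vₓ t ⇒ t = 146/65.29 = 2.236 s.
Height: y = v_y0 t − ½ g t² = 50.10 × 2.236 − 4.900 × 2.236² = 112.0 − 24.50 = 87.53 m.

87.53 m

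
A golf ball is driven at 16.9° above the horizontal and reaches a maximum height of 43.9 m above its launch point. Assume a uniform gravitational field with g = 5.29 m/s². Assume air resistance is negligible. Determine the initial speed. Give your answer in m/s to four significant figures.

74.14 m/s

At the peak v_y = 0, so v_y0 = √(2gH) = √(2 × 5.29 × 43.9) = 21.55 m/s.
v_y0 = v₀ sin θ ⇒ v₀ = 21.55 / sin 16.9° = 74.14 m/s.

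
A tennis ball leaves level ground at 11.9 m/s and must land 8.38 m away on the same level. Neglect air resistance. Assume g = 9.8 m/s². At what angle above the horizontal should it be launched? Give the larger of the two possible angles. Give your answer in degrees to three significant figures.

72.3°

Level-ground range R = v₀² sin(2θ)/g ⇒ sin(2θ) = gR/v₀² = 9.80 × 8.38 / 11.9² = 0.5799.
2θ = 35.45° or 180° − 35.45° = 144.6°, so θ = 17.72° or 72.28°.
The larger angle is 72.28°.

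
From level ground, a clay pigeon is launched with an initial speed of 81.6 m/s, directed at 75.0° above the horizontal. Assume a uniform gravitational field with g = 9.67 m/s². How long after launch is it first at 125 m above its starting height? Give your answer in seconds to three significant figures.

Resolve: vₓ = 81.60 cos 75.0° = 21.12 m/s and v_y0 = 81.60 sin 75.0° = 78.82 m/s.
Height y(t) = 78.82 t − 4.835 t² = 125 gives 4.835 t² − 78.82 t + 125 = 0.
t = [78.82 ± √(78.82² − 2·9.67·125)] / 9.67 = (78.82 ± 61.60) / 9.67, so t = 1.780 s or t = 14.52 s.
The first (ascending) time is 1.780 s.

1.78 s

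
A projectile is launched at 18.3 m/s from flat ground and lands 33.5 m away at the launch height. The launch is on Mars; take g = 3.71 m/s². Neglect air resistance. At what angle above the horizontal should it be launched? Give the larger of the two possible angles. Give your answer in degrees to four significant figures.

79.11°

R = v₀² sin 2θ / g gives sin 2θ = gR/v₀² = 3.71·33.5/18.3² = 0.3711.
2θ = 21.78° or 180° − 21.78° = 158.2°, so θ = 10.89° or 79.11°.
The larger angle is 79.11°.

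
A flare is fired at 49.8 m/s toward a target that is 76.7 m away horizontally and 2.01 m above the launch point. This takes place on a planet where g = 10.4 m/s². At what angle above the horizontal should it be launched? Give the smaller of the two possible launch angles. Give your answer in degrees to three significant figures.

10.9°

Trajectory: y = x tanθ − g x² (1 + tan²θ)/(2v₀²). With x = 76.7, y = 2.01, v₀ = 49.8, g = 10.4:
12.33 tan²θ − 76.7 tanθ + (14.34) = 0.
tanθ = [76.7 ± √(76.7² − 4 × 12.33 × (14.34))] / (2 × 12.33) = (76.7 ± 71.94) / 24.67, giving tanθ = 0.1930 or 6.025.
θ = 10.92° or 80.58°; the smaller is 10.92°.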